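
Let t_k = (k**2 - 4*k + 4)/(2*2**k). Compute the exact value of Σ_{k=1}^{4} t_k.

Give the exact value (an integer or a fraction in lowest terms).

Σ = 7/16

Step 1: r(k) = (-4*k + (k + 1)**2)/(2*(k**2 - 4*k + 4)).
Gosper form: A/B · C(k+1)/C(k) with A=1/2, B=1, C=k**2 - 4*k + 4.
f must satisfy (1/2)·f(k+1) − (1)·f(k) = k**2 - 4*k + 4.
From deg A=0, deg B=0, deg C=2: d=2.
Match coefficients ⇒ f(k) = -2*(k**2 - 2*k + 3).
So s_k = (B(k−1)f/C)·t_k = (-2*(k**2 - 2*k + 3)/(k - 2)**2)·t_k = (-k**2 + 2*k - 3)/2**k.
Verify: (k**2 - 4*k + 4)/(2*2**k) matches t_k.
Telescoping: Σ = s_(5) − s_(1) = -9/16 − (-1) = 7/16.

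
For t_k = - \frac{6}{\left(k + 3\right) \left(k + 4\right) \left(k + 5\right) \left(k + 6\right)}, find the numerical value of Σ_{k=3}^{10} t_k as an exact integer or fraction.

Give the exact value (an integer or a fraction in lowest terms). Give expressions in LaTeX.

r(k) = (k + 3)/(k + 7) after simplifying.
Take A(k)=k + 3, B(k)=k + 7, C(k)=1.
Key eq: (k + 3)·f(k+1) = (k + 6)·f(k) + (1).
d = 3 from the (1,1,0) case.
A polynomial solution: f(k) = k*(k**2 + 12*k + 47)/180.
Then R = B(k−1)f/C = k*(k + 6)*(k**2 + 12*k + 47)/180, so s_k = R(k)·t_k = k*(-k**2 - 12*k - 47)/(30*(k + 3)*(k + 4)*(k + 5)).
Check: Δs_k = -6/(k**4 + 18*k**3 + 119*k**2 + 342*k + 360). ✓
Sum = s_(11) − s_(3); s_(11) = -11/336, s_(3) = -23/840 ⇒ -3/560.

Σ = -3/560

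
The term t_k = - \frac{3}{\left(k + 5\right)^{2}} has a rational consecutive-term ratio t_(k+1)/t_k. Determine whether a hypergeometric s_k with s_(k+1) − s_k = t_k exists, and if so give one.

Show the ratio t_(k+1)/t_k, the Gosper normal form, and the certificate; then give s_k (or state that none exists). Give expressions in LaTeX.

none (Gosper's algorithm certifies no s_k)

Step 1: r(k) = (k + 5)**2/(k + 6)**2.
Normal form (A,B,C) = (k**2 + 10*k + 25, k**2 + 12*k + 36, 1).
f must satisfy (k**2 + 10*k + 25)·f(k+1) − (k**2 + 10*k + 25)·f(k) = 1.
Bound: deg f ≤ 0.
Put f(k) = c0: A·f(k+1) − B(k−1)·f(k) − C = -1; need -1 = 0 — inconsistent ⇒ no f, not summable.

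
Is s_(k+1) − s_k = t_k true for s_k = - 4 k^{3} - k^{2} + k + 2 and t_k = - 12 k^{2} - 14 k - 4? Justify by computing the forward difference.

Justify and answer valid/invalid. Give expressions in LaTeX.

Valid: the claim telescopes to t_k.

s_(k+1) = k - 4*(k + 1)**3 - (k + 1)**2 + 3
s_(k+1) − s_k = -12*k**2 - 14*k - 4
(s_(k+1) − s_k) − t_k = 0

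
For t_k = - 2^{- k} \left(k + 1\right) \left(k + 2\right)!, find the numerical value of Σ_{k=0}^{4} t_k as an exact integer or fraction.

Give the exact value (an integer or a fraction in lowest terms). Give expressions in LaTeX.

r(k) = (k + 2)*(k + 3)/(2*(k + 1)) after simplifying.
Factor: A=k/2 + 3/2; B=1; C=k + 1.
Need (k/2 + 3/2)·f(k+1) − (1)·f(k) = k + 1.
Degrees (1,0,1) ⇒ d ≤ 0.
Match coefficients ⇒ f(k) = 2.
Certificate R = B(k−1)f/C = 2/(k + 1) gives s_k = -2**(1 - k)*factorial(k + 2).
Check: Δs_k = -(k + 1)*factorial(k + 2)/2**k. ✓
Σ_(k=0)^(4) t_k = s_(5) − s_(0) = -315 − (-4) = -311.

Σ = -311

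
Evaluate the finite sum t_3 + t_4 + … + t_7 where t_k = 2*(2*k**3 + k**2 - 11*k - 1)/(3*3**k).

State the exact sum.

Σ = 5902/2187

Compute t_(k+1)/t_k: get (2*k**3 + 7*k**2 - 3*k - 9)/(3*(2*k**3 + k**2 - 11*k - 1)).
Normal form (A,B,C) = (1/3, 1, k**3 + k**2/2 - 11*k/2 - 1/2).
f must satisfy (1/3)·f(k+1) − (1)·f(k) = k**3 + k**2/2 - 11*k/2 - 1/2.
d = 3 from the (0,0,3) case.
Solve for f: f(k) = -3*k*(k**2 + 2*k - 2)/2 (degree 3 ≤ 3).
Certificate R = B(k−1)f/C = -3*k*(k**2 + 2*k - 2)/(2*k**3 + k**2 - 11*k - 1) gives s_k = 2*k*(-k**2 - 2*k + 2)/3**k.
Δs = 2*(2*k**3 + k**2 - 11*k - 1)/(3*3**k), as required.
Σ_(k=3)^(7) t_k = s_(8) − s_(3) = -416/2187 − (-26/9) = 5902/2187.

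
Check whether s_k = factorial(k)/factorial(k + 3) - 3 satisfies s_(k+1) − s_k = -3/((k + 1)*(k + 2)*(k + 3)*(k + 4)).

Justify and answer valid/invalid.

valid (s_(k+1) − s_k reduces to t_k)

s_(k+1) = factorial(k + 1)/factorial(k + 4) - 3
s_(k+1) − s_k = -3/((k + 1)*(k + 2)*(k + 3)*(k + 4))
(s_(k+1) − s_k) − t_k = 0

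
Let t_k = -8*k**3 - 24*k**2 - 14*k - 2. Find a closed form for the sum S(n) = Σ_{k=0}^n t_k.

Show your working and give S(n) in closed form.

S(n) = -2*n**4 - 12*n**3 - 21*n**2 - 13*n - 2

Ratio r(k) = (4*k**3 + 24*k**2 + 43*k + 24)/(4*k**3 + 12*k**2 + 7*k + 1).
Factor: A=1; B=1; C=k**3 + 3*k**2 + 7*k/4 + 1/4.
Key eq: (1)·f(k+1) = (1)·f(k) + (k**3 + 3*k**2 + 7*k/4 + 1/4).
d = 4 from the (0,0,3) case.
A polynomial solution: f(k) = k*(2*k**3 + 4*k**2 - 3*k - 1)/8.
R(k) = B(k−1)·f(k)/C(k) = k*(2*k**3 + 4*k**2 - 3*k - 1)/(2*(2*k + 1)*(2*k**2 + 5*k + 1)); s_k = R·t_k = k*(-2*k**3 - 4*k**2 + 3*k + 1).
s_(k+1) − s_k = -8*k**3 - 24*k**2 - 14*k - 2 = t_k.
Σ_(k=0)^n t_k = s_(n+1) − s_(0) = (-2*n**4 - 12*n**3 - 21*n**2 - 13*n - 2) − (0), i.e. -2*n**4 - 12*n**3 - 21*n**2 - 13*n - 2.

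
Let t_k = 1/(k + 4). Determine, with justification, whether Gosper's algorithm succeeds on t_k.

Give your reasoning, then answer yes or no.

No; the coefficient equations for f are inconsistent.

t_(k+1)/t_k = (k + 4)/(k + 5).
Take A(k)=k + 4, B(k)=k + 5, C(k)=1.
Need (k + 4)·f(k+1) − (k + 4)·f(k) = 1.
deg f ≤ 0 (via 1,1,0).
Write f(k) = c0. Then LHS − RHS = -1, requiring -1 = 0: contradictory. No certificate.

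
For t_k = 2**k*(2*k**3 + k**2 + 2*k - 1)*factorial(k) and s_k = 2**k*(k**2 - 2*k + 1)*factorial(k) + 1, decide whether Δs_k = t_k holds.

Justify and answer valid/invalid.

s_(k+1) = 2**(k + 1)*k**3*factorial(k) + 2**(k + 1)*k**2*factorial(k) + 1
s_(k+1) − s_k = 2**k*(2*k**3 + k**2 + 2*k - 1)*factorial(k)
(s_(k+1) − s_k) − t_k = 0

Valid: the claim telescopes to t_k.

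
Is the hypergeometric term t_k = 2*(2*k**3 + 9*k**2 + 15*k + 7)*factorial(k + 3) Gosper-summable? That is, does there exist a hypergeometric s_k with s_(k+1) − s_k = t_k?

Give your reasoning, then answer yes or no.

Ratio r(k) = (2*k**4 + 23*k**3 + 99*k**2 + 189*k + 132)/(2*k**3 + 9*k**2 + 15*k + 7).
Take A(k)=k + 4, B(k)=1, C(k)=k**3 + 9*k**2/2 + 15*k/2 + 7/2.
Set up (k + 4)·f(k+1) − (1)·f(k) − (k**3 + 9*k**2/2 + 15*k/2 + 7/2) = 0.
From deg A=1, deg B=0, deg C=3: d=2.
Match coefficients ⇒ f(k) = (2*k**2 - k + 1)/2.
So s_k = (B(k−1)f/C)·t_k = ((2*k**2 - k + 1)/(2*k**3 + 9*k**2 + 15*k + 7))·t_k = 2*(2*k**2 - k + 1)*factorial(k + 3).
s_(k+1) − s_k = 2*(2*k**3 + 9*k**2 + 15*k + 7)*factorial(k + 3) = t_k.

Yes. s_k = 2*(2*k**2 - k + 1)*factorial(k + 3).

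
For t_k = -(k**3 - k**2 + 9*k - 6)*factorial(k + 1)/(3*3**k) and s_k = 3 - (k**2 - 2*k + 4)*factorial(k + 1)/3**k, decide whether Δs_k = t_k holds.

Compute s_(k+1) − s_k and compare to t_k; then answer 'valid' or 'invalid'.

Valid: the claim telescopes to t_k.

s_(k+1) = -3**(-k - 1)*(-2*k + (k + 1)**2 + 2)*factorial(k + 2) + 3
s_(k+1) − s_k = -(k**3 - k**2 + 9*k - 6)*factorial(k + 1)/(3*3**k)
(s_(k+1) − s_k) − t_k = 0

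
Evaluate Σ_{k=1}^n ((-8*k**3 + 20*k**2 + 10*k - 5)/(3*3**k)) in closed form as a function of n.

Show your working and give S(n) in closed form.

Compute t_(k+1)/t_k: get (8*k**3 + 4*k**2 - 26*k - 17)/(3*(8*k**3 - 20*k**2 - 10*k + 5)).
So A=1/3 and B=1, with C=k**3 - 5*k**2/2 - 5*k/4 + 5/8.
Solve (1/3)·f(k+1) − (1)·f(k) = k**3 - 5*k**2/2 - 5*k/4 + 5/8.
Bound: deg f ≤ 3.
Solve for f: f(k) = -3*(4*k**3 - 4*k**2 - 3*k + 1)/8 (degree 3 ≤ 3).
Then R = B(k−1)f/C = -3*(4*k**3 - 4*k**2 - 3*k + 1)/(8*k**3 - 20*k**2 - 10*k + 5), so s_k = R(k)·t_k = (4*k**3 - 4*k**2 - 3*k + 1)/3**k.
Verify: (-8*k**3 + 20*k**2 + 10*k - 5)/(3*3**k) matches t_k.
Σ_(k=1)^n t_k = s_(n+1) − s_(1) = (3**(-n - 1)*(4*n**3 + 8*n**2 + n - 2)) − (-2/3), i.e. 3**(-n - 1)*(2*3**n + 4*n**3 + 8*n**2 + n - 2).

S(n) = 3**(-n - 1)*(2*3**n + 4*n**3 + 8*n**2 + n - 2)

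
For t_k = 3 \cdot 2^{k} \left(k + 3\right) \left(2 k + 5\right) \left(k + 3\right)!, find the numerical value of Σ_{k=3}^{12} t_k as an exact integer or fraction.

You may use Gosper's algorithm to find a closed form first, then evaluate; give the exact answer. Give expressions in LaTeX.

t_(k+1)/t_k = (k + 4)**2*(4*k + 14)/((k + 3)*(2*k + 5)).
A = 2*k + 8, B = 1, C = k**2 + 11*k/2 + 15/2.
Key eq: (2*k + 8)·f(k+1) = (1)·f(k) + (k**2 + 11*k/2 + 15/2).
Bound: deg f ≤ 1.
Solving with deg f ≤ 1: f(k) = (k + 1)/2.
Get s_k = R·t_k = 3*2**k*(k + 1)*factorial(k + 3) with R(k) = B(k−1)f(k)/C(k) = (k + 1)/((k + 3)*(2*k + 5)).
s_(k+1) − s_k = 3*2**k*(k + 3)*(2*k + 5)*factorial(k + 3) = t_k.
Telescoping: Σ = s_(13) − s_(3) = 7198778780024832000 − (69120) = 7198778780024762880.

Σ = 7198778780024762880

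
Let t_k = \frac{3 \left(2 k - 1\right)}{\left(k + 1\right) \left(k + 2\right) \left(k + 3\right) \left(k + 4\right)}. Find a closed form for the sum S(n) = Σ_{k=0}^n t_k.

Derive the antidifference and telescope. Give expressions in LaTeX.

Step 1: r(k) = (k + 1)*(2*k + 1)/((k + 5)*(2*k - 1)).
A = k + 1, B = k + 5, C = k - 1/2.
Key eq: (k + 1)·f(k+1) = (k + 4)·f(k) + (k - 1/2).
Degrees (1,1,1) ⇒ d ≤ 3.
Coefficient equations give f(k) = -k/2.
Get s_k = R·t_k = -3*k/((k + 1)*(k + 2)*(k + 3)) with R(k) = B(k−1)f(k)/C(k) = -k*(k + 4)/(2*k - 1).
Δs = 3*(2*k - 1)/(k**4 + 10*k**3 + 35*k**2 + 50*k + 24), as required.
Σ_(k=0)^n t_k = s_(n+1) − s_(0) = (3*(-n - 1)/(n**3 + 9*n**2 + 26*n + 24)) − (0), i.e. 3*(-n - 1)/(n**3 + 9*n**2 + 26*n + 24).

S(n) = \frac{3 \left(- n - 1\right)}{n^{3} + 9 n^{2} + 26 n + 24}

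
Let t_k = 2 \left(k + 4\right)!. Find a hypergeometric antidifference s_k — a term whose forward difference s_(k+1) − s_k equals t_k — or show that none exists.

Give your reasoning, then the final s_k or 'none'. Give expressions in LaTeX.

The ratio is k + 5.
So A=k + 5 and B=1, with C=1.
Set up (k + 5)·f(k+1) − (1)·f(k) − (1) = 0.
deg f ≤ -1 (via 1,0,0).
deg f ≤ -1 is impossible — no certificate.

none — t_k is not Gosper-summable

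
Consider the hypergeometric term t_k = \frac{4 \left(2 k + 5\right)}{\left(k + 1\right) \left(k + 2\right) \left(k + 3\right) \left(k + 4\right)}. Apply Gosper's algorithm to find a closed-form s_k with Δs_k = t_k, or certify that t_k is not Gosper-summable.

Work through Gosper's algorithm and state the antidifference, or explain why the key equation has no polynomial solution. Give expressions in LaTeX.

s_k = \frac{4 k \left(k + 4\right)}{3 \left(k^{2} + 4 k + 3\right)}

r(k) = (k + 1)*(2*k + 7)/((k + 5)*(2*k + 5)) after simplifying.
Gosper form: A/B · C(k+1)/C(k) with A=k + 1, B=k + 5, C=k + 5/2.
Solve (k + 1)·f(k+1) − (k + 4)·f(k) = k + 5/2.
d = 3 from the (1,1,1) case.
Match coefficients ⇒ f(k) = k*(k + 2)*(k + 4)/6.
Then R = B(k−1)f/C = k*(k + 2)*(k + 4)**2/(3*(2*k + 5)), so s_k = R(k)·t_k = 4*k*(k + 4)/(3*(k**2 + 4*k + 3)).
Δs = 4*(2*k + 5)/(k**4 + 10*k**3 + 35*k**2 + 50*k + 24), as required.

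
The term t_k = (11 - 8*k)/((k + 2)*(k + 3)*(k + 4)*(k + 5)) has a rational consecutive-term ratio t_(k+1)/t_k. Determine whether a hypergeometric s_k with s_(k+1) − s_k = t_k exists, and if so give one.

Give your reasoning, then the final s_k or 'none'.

r(k) = (k + 2)*(8*k - 3)/((k + 6)*(8*k - 11)) after simplifying.
Factor: A=k + 2; B=k + 6; C=k - 11/8.
Solve (k + 2)·f(k+1) − (k + 5)·f(k) = k - 11/8.
d = 3 from the (1,1,1) case.
Solving with deg f ≤ 3: f(k) = -k*(k**2 + 9*k + 122)/192.
Then R = B(k−1)f/C = -k*(k + 5)*(k**2 + 9*k + 122)/(24*(8*k - 11)), so s_k = R(k)·t_k = k*(k**2 + 9*k + 122)/(24*(k + 2)*(k + 3)*(k + 4)).
Verify: (11 - 8*k)/(k**4 + 14*k**3 + 71*k**2 + 154*k + 120) matches t_k.

s_k = k*(k**2 + 9*k + 122)/(24*(k + 2)*(k + 3)*(k + 4))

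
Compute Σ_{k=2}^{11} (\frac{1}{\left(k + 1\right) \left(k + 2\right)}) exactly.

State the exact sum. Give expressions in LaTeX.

Σ = 10/39

Step 1: r(k) = (k + 1)/(k + 3).
Gosper form: A/B · C(k+1)/C(k) with A=k + 1, B=k + 3, C=1.
Set up (k + 1)·f(k+1) − (k + 2)·f(k) − (1) = 0.
Degrees (1,1,0) ⇒ d ≤ 1.
Coefficient equations give f(k) = k.
So s_k = (B(k−1)f/C)·t_k = (k*(k + 2))·t_k = k/(k + 1).
Check: Δs_k = 1/(k**2 + 3*k + 2). ✓
Evaluate s at k=12 and k=2: 12/13 and 2/3; difference 10/39.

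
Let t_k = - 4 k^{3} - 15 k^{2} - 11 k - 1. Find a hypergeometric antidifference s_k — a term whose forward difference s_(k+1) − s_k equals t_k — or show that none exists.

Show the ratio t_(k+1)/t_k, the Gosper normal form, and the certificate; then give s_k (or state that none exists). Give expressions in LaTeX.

Step 1: r(k) = (4*k**3 + 27*k**2 + 53*k + 31)/(4*k**3 + 15*k**2 + 11*k + 1).
Take A(k)=1, B(k)=1, C(k)=k**3 + 15*k**2/4 + 11*k/4 + 1/4.
Key eq: (1)·f(k+1) = (1)·f(k) + (k**3 + 15*k**2/4 + 11*k/4 + 1/4).
d = 4 from the (0,0,3) case.
Coefficient equations give f(k) = k*(k**3 + 3*k**2 - k - 2)/4.
Certificate R = B(k−1)f/C = k*(k**3 + 3*k**2 - k - 2)/(4*k**3 + 15*k**2 + 11*k + 1) gives s_k = k*(-k**3 - 3*k**2 + k + 2).
Δs = -4*k**3 - 15*k**2 - 11*k - 1, as required.

s_k = k \left(- k^{3} - 3 k^{2} + k + 2\right)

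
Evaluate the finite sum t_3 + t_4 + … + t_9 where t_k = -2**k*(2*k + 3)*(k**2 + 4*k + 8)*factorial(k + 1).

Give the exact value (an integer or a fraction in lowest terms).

Compute t_(k+1)/t_k: get 2*(k + 2)*(2*k + 5)*(4*k + (k + 1)**2 + 12)/((2*k + 3)*(k**2 + 4*k + 8)).
Normal form (A,B,C) = (2*k + 4, 1, k**3 + 11*k**2/2 + 14*k + 12).
f must satisfy (2*k + 4)·f(k+1) − (1)·f(k) = k**3 + 11*k**2/2 + 14*k + 12.
Bound: deg f ≤ 2.
Solving with deg f ≤ 2: f(k) = (k**2 + 2*k + 4)/2.
Get s_k = R·t_k = -2**k*(k**2 + 2*k + 4)*factorial(k + 1) with R(k) = B(k−1)f(k)/C(k) = (k**2 + 2*k + 4)/((2*k + 3)*(k**2 + 4*k + 8)).
Verify: -2**k*(2*k + 3)*(k**2 + 4*k + 8)*factorial(k + 1) matches t_k.
Σ_(k=3)^(9) t_k = s_(10) − s_(3) = -5068475596800 − (-3648) = -5068475593152.

Σ = -5068475593152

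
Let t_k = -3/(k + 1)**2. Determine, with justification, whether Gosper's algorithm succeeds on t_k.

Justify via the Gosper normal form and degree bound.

No; the coefficient equations for f are inconsistent.

Step 1: r(k) = (k + 1)**2/(k + 2)**2.
Factor: A=k**2 + 2*k + 1; B=k**2 + 4*k + 4; C=1.
f must satisfy (k**2 + 2*k + 1)·f(k+1) − (k**2 + 2*k + 1)·f(k) = 1.
deg f ≤ 0 (via 2,2,0).
Generic f = c0 gives residual -1; -1 = 0 cannot hold, so t_k is not Gosper-summable.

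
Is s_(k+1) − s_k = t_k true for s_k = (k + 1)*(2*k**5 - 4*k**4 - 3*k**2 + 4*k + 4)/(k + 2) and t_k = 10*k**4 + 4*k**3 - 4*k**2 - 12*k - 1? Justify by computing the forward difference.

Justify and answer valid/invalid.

Invalid: residual (-8*k**5 - 28*k**4 - 4*k**3 + 17*k**2 + 29*k + 6)/(k**2 + 5*k + 6) ≠ 0.

s_(k+1) = (k + 2)*(4*k + 2*(k + 1)**5 - 4*(k + 1)**4 - 3*(k + 1)**2 + 8)/(k + 3)
s_(k+1) − s_k = 2*k*(5*k**5 + 23*k**4 + 24*k**3 - 6*k**2 - 34*k - 24)/(k**2 + 5*k + 6)
(s_(k+1) − s_k) − t_k = (-8*k**5 - 28*k**4 - 4*k**3 + 17*k**2 + 29*k + 6)/(k**2 + 5*k + 6)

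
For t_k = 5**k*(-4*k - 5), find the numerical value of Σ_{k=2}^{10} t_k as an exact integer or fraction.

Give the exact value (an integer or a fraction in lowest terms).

Σ = -537109325

Compute t_(k+1)/t_k: get 5*(4*k + 9)/(4*k + 5).
Factor: A=5; B=1; C=k + 5/4.
Need (5)·f(k+1) − (1)·f(k) = k + 5/4.
From deg A=0, deg B=0, deg C=1: d=1.
Match coefficients ⇒ f(k) = k/4.
Get s_k = R·t_k = -5**k*k with R(k) = B(k−1)f(k)/C(k) = k/(4*k + 5).
s_(k+1) − s_k = 5**k*(-4*k - 5) = t_k.
Sum = s_(11) − s_(2); s_(11) = -537109375, s_(2) = -50 ⇒ -537109325.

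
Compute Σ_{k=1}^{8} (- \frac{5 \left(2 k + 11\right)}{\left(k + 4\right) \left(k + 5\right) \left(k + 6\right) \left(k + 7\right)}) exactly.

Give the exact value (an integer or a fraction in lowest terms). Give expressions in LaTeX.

r(k) = (k + 4)*(2*k + 13)/((k + 8)*(2*k + 11)) after simplifying.
Normal form (A,B,C) = (k + 4, k + 8, k + 11/2).
f must satisfy (k + 4)·f(k+1) − (k + 7)·f(k) = k + 11/2.
Degrees (1,1,1) ⇒ d ≤ 3.
Match coefficients ⇒ f(k) = k*(k + 5)*(k + 10)/48.
Then R = B(k−1)f/C = k*(k + 5)*(k + 7)*(k + 10)/(24*(2*k + 11)), so s_k = R(k)·t_k = 5*k*(-k - 10)/(24*(k**2 + 10*k + 24)).
s_(k+1) − s_k = 5*(-2*k - 11)/(k**4 + 22*k**3 + 179*k**2 + 638*k + 840) = t_k.
Sum = s_(9) − s_(1); s_(9) = -19/104, s_(1) = -11/168 ⇒ -32/273.

Σ = -32/273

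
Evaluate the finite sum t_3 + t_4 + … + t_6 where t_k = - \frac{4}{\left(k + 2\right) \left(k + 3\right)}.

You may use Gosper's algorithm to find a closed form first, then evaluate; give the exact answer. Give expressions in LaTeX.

Σ = -16/45

The ratio is (k + 2)/(k + 4).
So A=k + 2 and B=k + 4, with C=1.
Need (k + 2)·f(k+1) − (k + 3)·f(k) = 1.
deg f ≤ 1 (via 1,1,0).
Solving with deg f ≤ 1: f(k) = k/2.
Get s_k = R·t_k = -2*k/(k + 2) with R(k) = B(k−1)f(k)/C(k) = k*(k + 3)/2.
s_(k+1) − s_k = -4/(k**2 + 5*k + 6) = t_k.
Telescoping: Σ = s_(7) − s_(3) = -14/9 − (-6/5) = -16/45.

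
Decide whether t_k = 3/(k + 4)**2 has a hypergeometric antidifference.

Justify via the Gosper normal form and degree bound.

No — t_k has no hypergeometric antidifference.

r(k) = (k + 4)**2/(k + 5)**2 after simplifying.
So A=k**2 + 8*k + 16 and B=k**2 + 10*k + 25, with C=1.
Set up (k**2 + 8*k + 16)·f(k+1) − (k**2 + 8*k + 16)·f(k) − (1) = 0.
From deg A=2, deg B=2, deg C=0: d=0.
Write f(k) = c0. Then LHS − RHS = -1, requiring -1 = 0: contradictory. No certificate.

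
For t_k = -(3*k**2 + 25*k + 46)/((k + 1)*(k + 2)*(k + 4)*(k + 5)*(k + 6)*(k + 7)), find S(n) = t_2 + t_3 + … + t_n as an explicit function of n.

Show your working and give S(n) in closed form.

t_(k+1)/t_k = (k + 1)*(k + 4)*(25*k + 3*(k + 1)**2 + 71)/((k + 3)*(k + 8)*(3*k**2 + 25*k + 46)).
Gosper form: A/B · C(k+1)/C(k) with A=k + 1, B=k + 8, C=k**3 + 34*k**2/3 + 121*k/3 + 46.
Need (k + 1)·f(k+1) − (k + 7)·f(k) = k**3 + 34*k**2/3 + 121*k/3 + 46.
Bound: deg f ≤ 6.
Match coefficients ⇒ f(k) = k*(k + 2)*(k + 3)*(k + 5)*(k**2 + 11*k + 34)/72.
Certificate R = B(k−1)f/C = k*(k + 2)*(k + 5)*(k + 7)*(k**2 + 11*k + 34)/(24*(3*k**2 + 25*k + 46)) gives s_k = k*(-k**2 - 11*k - 34)/(24*(k**3 + 11*k**2 + 34*k + 24)).
s_(k+1) − s_k = (-3*k**2 - 25*k - 46)/(k**6 + 25*k**5 + 247*k**4 + 1219*k**3 + 3112*k**2 + 3796*k + 1680) = t_k.
s_(n+1) = (-n**3 - 14*n**2 - 59*n - 46)/(24*(n**3 + 14*n**2 + 59*n + 70)) and s_(2) = -5/144, so S(n) = (-n**3 - 14*n**2 - 59*n + 74)/(144*(n**3 + 14*n**2 + 59*n + 70)).

S(n) = (-n**3 - 14*n**2 - 59*n + 74)/(144*(n**3 + 14*n**2 + 59*n + 70))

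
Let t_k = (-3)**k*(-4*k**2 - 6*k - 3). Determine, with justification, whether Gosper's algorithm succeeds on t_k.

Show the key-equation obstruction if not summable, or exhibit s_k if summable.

The ratio is 3*(-4*k**2 - 14*k - 13)/(4*k**2 + 6*k + 3).
Normal form (A,B,C) = (-3, 1, k**2 + 3*k/2 + 3/4).
Need (-3)·f(k+1) − (1)·f(k) = k**2 + 3*k/2 + 3/4.
d = 2 from the (0,0,2) case.
Solve for f: f(k) = -k**2/4 (degree 2 ≤ 2).
R(k) = B(k−1)·f(k)/C(k) = -k**2/(4*k**2 + 6*k + 3); s_k = R·t_k = (-3)**k*k**2.
s_(k+1) − s_k = (-3)**k*(-k**2 - 3*(k + 1)**2) = t_k.

Yes. s_k = (-3)**k*k**2.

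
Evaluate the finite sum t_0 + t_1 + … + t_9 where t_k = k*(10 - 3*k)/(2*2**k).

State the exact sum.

Ratio r(k) = (k + 1)*(3*k - 7)/(2*k*(3*k - 10)).
Take A(k)=1/2, B(k)=1, C(k)=k**2 - 10*k/3.
Solve (1/2)·f(k+1) − (1)·f(k) = k**2 - 10*k/3.
d = 2 from the (0,0,2) case.
Solve for f: f(k) = -2*(3*k**2 - 4*k - 1)/3 (degree 2 ≤ 2).
So s_k = (B(k−1)f/C)·t_k = (-2*(3*k**2 - 4*k - 1)/(k*(3*k - 10)))·t_k = (3*k**2 - 4*k - 1)/2**k.
Verify: k*(10 - 3*k)/(2*2**k) matches t_k.
Evaluate s at k=10 and k=0: 259/1024 and -1; difference 1283/1024.

Σ = 1283/1024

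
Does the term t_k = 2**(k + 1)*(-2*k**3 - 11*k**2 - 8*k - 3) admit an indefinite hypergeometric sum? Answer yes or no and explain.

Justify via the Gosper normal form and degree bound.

r(k) = 2*(2*k**3 + 17*k**2 + 36*k + 24)/(2*k**3 + 11*k**2 + 8*k + 3) after simplifying.
Take A(k)=2, B(k)=1, C(k)=k**3 + 11*k**2/2 + 4*k + 3/2.
f must satisfy (2)·f(k+1) − (1)·f(k) = k**3 + 11*k**2/2 + 4*k + 3/2.
Bound: deg f ≤ 3.
Solving with deg f ≤ 3: f(k) = (2*k**3 - k**2 + 1)/2.
R(k) = B(k−1)·f(k)/C(k) = (2*k**3 - k**2 + 1)/(2*k**3 + 11*k**2 + 8*k + 3); s_k = R·t_k = 2**(k + 1)*(-2*k**3 + k**2 - 1).
Check: Δs_k = 2**(k + 1)*(-2*k**3 - 11*k**2 - 8*k - 3). ✓

Yes. s_k = 2**(k + 1)*(-2*k**3 + k**2 - 1).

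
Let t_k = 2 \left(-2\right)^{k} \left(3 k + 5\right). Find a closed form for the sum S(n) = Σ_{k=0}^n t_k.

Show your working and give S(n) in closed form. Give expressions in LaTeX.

S(n) = 4 \left(-2\right)^{n} n + 8 \left(-2\right)^{n} + 2

t_(k+1)/t_k = 2*(-3*k - 8)/(3*k + 5).
Gosper form: A/B · C(k+1)/C(k) with A=-2, B=1, C=k + 5/3.
Set up (-2)·f(k+1) − (1)·f(k) − (k + 5/3) = 0.
deg f ≤ 1 (via 0,0,1).
A polynomial solution: f(k) = -(k + 1)/3.
Get s_k = R·t_k = (-2)**(k + 1)*(k + 1) with R(k) = B(k−1)f(k)/C(k) = -(k + 1)/(3*k + 5).
s_(k+1) − s_k = 2*(-2)**k*(3*k + 5) = t_k.
s_(n+1) = (-2)**(n + 2)*(n + 2) and s_(0) = -2, so S(n) = 4*(-2)**n*n + 8*(-2)**n + 2.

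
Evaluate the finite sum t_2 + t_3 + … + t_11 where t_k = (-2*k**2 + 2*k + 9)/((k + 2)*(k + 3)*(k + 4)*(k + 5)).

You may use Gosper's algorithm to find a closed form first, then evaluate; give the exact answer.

Σ = -139/3360

The ratio is (k + 2)*(2*k - 2*(k + 1)**2 + 11)/((k + 6)*(-2*k**2 + 2*k + 9)).
Factor: A=k + 2; B=k + 6; C=k**2 - k - 9/2.
Key eq: (k + 2)·f(k+1) = (k + 5)·f(k) + (k**2 - k - 9/2).
From deg A=1, deg B=1, deg C=2: d=3.
Solving with deg f ≤ 3: f(k) = k*(k**2 - 39*k - 70)/48.
So s_k = (B(k−1)f/C)·t_k = (k*(k + 5)*(k**2 - 39*k - 70)/(24*(2*k**2 - 2*k - 9)))·t_k = k*(-k**2 + 39*k + 70)/(24*(k + 2)*(k + 3)*(k + 4)).
Check: Δs_k = (-2*k**2 + 2*k + 9)/(k**4 + 14*k**3 + 71*k**2 + 154*k + 120). ✓
Telescoping: Σ = s_(12) − s_(2) = 197/3360 − (1/10) = -139/3360.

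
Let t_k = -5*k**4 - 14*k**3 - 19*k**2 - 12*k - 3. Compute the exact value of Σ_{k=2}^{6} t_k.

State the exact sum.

r(k) = (5*k**4 + 34*k**3 + 91*k**2 + 112*k + 53)/(5*k**4 + 14*k**3 + 19*k**2 + 12*k + 3) after simplifying.
Factor: A=1; B=1; C=k**4 + 14*k**3/5 + 19*k**2/5 + 12*k/5 + 3/5.
Set up (1)·f(k+1) − (1)·f(k) − (k**4 + 14*k**3/5 + 19*k**2/5 + 12*k/5 + 3/5) = 0.
Bound: deg f ≤ 5.
Coefficient equations give f(k) = k**3*(k**2 + k + 1)/5.
Then R = B(k−1)f/C = k**3*(k**2 + k + 1)/(5*k**4 + 14*k**3 + 19*k**2 + 12*k + 3), so s_k = R(k)·t_k = k**3*(-k**2 - k - 1).
Δs = -5*k**4 - 14*k**3 - 19*k**2 - 12*k - 3, as required.
Telescoping: Σ = s_(7) − s_(2) = -19551 − (-56) = -19495.

Σ = -19495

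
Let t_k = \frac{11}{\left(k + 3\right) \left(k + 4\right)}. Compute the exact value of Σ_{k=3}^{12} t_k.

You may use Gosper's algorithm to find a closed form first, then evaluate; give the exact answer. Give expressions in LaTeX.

Σ = 55/48

r(k) = (k + 3)/(k + 5) after simplifying.
Factor: A=k + 3; B=k + 5; C=1.
Need (k + 3)·f(k+1) − (k + 4)·f(k) = 1.
deg f ≤ 1 (via 1,1,0).
Coefficient equations give f(k) = k/3.
Then R = B(k−1)f/C = k*(k + 4)/3, so s_k = R(k)·t_k = 11*k/(3*(k + 3)).
Verify: 11/(k**2 + 7*k + 12) matches t_k.
Evaluate s at k=13 and k=3: 143/48 and 11/6; difference 55/48.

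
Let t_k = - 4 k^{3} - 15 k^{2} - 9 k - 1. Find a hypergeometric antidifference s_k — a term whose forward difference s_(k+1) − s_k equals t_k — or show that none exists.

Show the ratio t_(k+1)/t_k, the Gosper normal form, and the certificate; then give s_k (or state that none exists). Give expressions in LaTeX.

s_k = k \left(- k^{3} - 3 k^{2} + 2 k + 1\right)

t_(k+1)/t_k = (4*k**3 + 27*k**2 + 51*k + 29)/(4*k**3 + 15*k**2 + 9*k + 1).
A = 1, B = 1, C = k**3 + 15*k**2/4 + 9*k/4 + 1/4.
Need (1)·f(k+1) − (1)·f(k) = k**3 + 15*k**2/4 + 9*k/4 + 1/4.
Degrees (0,0,3) ⇒ d ≤ 4.
Solve for f: f(k) = k*(k**3 + 3*k**2 - 2*k - 1)/4 (degree 4 ≤ 4).
So s_k = (B(k−1)f/C)·t_k = (k*(k**3 + 3*k**2 - 2*k - 1)/(4*k**3 + 15*k**2 + 9*k + 1))·t_k = k*(-k**3 - 3*k**2 + 2*k + 1).
s_(k+1) − s_k = -4*k**3 - 15*k**2 - 9*k - 1 = t_k.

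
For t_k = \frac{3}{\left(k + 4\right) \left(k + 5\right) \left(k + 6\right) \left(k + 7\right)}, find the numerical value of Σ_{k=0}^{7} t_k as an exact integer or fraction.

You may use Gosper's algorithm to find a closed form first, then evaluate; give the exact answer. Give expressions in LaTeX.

t_(k+1)/t_k = (k + 4)/(k + 8).
Normal form (A,B,C) = (k + 4, k + 8, 1).
Solve (k + 4)·f(k+1) − (k + 7)·f(k) = 1.
deg f ≤ 3 (via 1,1,0).
Solve for f: f(k) = k*(k**2 + 15*k + 74)/360 (degree 3 ≤ 3).
Then R = B(k−1)f/C = k*(k + 7)*(k**2 + 15*k + 74)/360, so s_k = R(k)·t_k = k*(k**2 + 15*k + 74)/(120*(k + 4)*(k + 5)*(k + 6)).
Verify: 3/(k**4 + 22*k**3 + 179*k**2 + 638*k + 840) matches t_k.
Evaluate s at k=8 and k=0: 43/5460 and 0; difference 43/5460.

Σ = 43/5460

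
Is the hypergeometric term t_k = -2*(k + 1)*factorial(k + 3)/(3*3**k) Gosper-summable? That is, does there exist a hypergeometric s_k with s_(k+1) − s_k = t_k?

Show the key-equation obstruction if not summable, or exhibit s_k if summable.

t_(k+1)/t_k = (k + 2)*(k + 4)/(3*(k + 1)).
Take A(k)=k/3 + 4/3, B(k)=1, C(k)=k + 1.
Need (k/3 + 4/3)·f(k+1) − (1)·f(k) = k + 1.
Degrees (1,0,1) ⇒ d ≤ 0.
Solving with deg f ≤ 0: f(k) = 3.
So s_k = (B(k−1)f/C)·t_k = (3/(k + 1))·t_k = -2*factorial(k + 3)/3**k.
Check: Δs_k = -2*(k + 1)*factorial(k + 3)/(3*3**k). ✓

Yes. s_k = -2*factorial(k + 3)/3**k.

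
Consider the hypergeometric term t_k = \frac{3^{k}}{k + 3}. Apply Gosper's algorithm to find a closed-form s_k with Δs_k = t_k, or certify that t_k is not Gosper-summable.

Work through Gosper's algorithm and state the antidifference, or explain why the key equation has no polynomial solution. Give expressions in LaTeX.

The ratio is 3*(k + 3)/(k + 4).
A = 3*k + 9, B = k + 4, C = 1.
Key eq: (3*k + 9)·f(k+1) = (k + 3)·f(k) + (1).
deg f ≤ -1 (via 1,1,0).
Bound -1 < 0, so the key equation has no polynomial solution.

no hypergeometric antidifference exists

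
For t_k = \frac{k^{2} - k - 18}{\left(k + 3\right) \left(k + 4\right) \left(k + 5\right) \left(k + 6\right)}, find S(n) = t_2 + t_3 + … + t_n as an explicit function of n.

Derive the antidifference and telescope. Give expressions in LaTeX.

Ratio r(k) = (k + 3)*(k - (k + 1)**2 + 19)/((k + 7)*(-k**2 + k + 18)).
Gosper form: A/B · C(k+1)/C(k) with A=k + 3, B=k + 7, C=k**2 - k - 18.
f must satisfy (k + 3)·f(k+1) − (k + 6)·f(k) = k**2 - k - 18.
Degrees (1,1,2) ⇒ d ≤ 3.
Solving with deg f ≤ 3: f(k) = -k*(k**2 + 42*k + 137)/30.
Certificate R = B(k−1)f/C = -k*(k + 6)*(k**2 + 42*k + 137)/(30*(k**2 - k - 18)) gives s_k = k*(-k**2 - 42*k - 137)/(30*(k + 3)*(k + 4)*(k + 5)).
Δs = (k**2 - k - 18)/(k**4 + 18*k**3 + 119*k**2 + 342*k + 360), as required.
Telescope: S(n) = s_(n+1) − s_(2) = (-n**3 - 45*n**2 - 224*n - 180)/(30*(n**3 + 15*n**2 + 74*n + 120)) − (-1/14) = (4*n**3 - 45*n**2 - 229*n + 270)/(105*(n**3 + 15*n**2 + 74*n + 120)).

S(n) = \frac{4 n^{3} - 45 n^{2} - 229 n + 270}{105 \left(n^{3} + 15 n^{2} + 74 n + 120\right)}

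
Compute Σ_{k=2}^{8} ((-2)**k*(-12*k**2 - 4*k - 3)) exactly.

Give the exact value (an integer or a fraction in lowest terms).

Step 1: r(k) = 2*(-12*k**2 - 28*k - 19)/(12*k**2 + 4*k + 3).
Normal form (A,B,C) = (-2, 1, k**2 + k/3 + 1/4).
Set up (-2)·f(k+1) − (1)·f(k) − (k**2 + k/3 + 1/4) = 0.
deg f ≤ 2 (via 0,0,2).
Match coefficients ⇒ f(k) = -(2*k - 1)**2/12.
So s_k = (B(k−1)f/C)·t_k = (-(2*k - 1)**2/(12*k**2 + 4*k + 3))·t_k = (-2)**k*(4*k**2 - 4*k + 1).
Verify: (-2)**k*(-12*k**2 - 4*k - 3) matches t_k.
Evaluate s at k=9 and k=2: -147968 and 36; difference -148004.

Σ = -148004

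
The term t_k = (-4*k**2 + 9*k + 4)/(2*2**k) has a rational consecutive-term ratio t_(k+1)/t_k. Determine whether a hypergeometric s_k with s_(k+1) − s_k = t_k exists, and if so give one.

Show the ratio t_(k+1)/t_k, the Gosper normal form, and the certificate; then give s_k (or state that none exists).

s_k = (4*k**2 - k - 1)/2**k

Step 1: r(k) = (4*k**2 - k - 9)/(2*(4*k**2 - 9*k - 4)).
Gosper form: A/B · C(k+1)/C(k) with A=1/2, B=1, C=k**2 - 9*k/4 - 1.
Key eq: (1/2)·f(k+1) = (1)·f(k) + (k**2 - 9*k/4 - 1).
Bound: deg f ≤ 2.
Solve for f: f(k) = -(4*k**2 - k - 1)/2 (degree 2 ≤ 2).
R(k) = B(k−1)·f(k)/C(k) = -2*(4*k**2 - k - 1)/(4*k**2 - 9*k - 4); s_k = R·t_k = (4*k**2 - k - 1)/2**k.
Verify: (-4*k**2 + 9*k + 4)/(2*2**k) matches t_k.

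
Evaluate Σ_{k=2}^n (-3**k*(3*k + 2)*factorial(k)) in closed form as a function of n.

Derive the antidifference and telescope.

Step 1: r(k) = 3*(k + 1)*(3*k + 5)/(3*k + 2).
Normal form (A,B,C) = (3*k + 3, 1, k + 2/3).
f must satisfy (3*k + 3)·f(k+1) − (1)·f(k) = k + 2/3.
deg f ≤ 0 (via 1,0,1).
Solving with deg f ≤ 0: f(k) = 1/3.
Then R = B(k−1)f/C = 1/(3*k + 2), so s_k = R(k)·t_k = -3**k*factorial(k).
Δs = -3**k*(3*k + 2)*factorial(k), as required.
Σ_(k=2)^n t_k = s_(n+1) − s_(2) = (-3**(n + 1)*factorial(n + 1)) − (-18), i.e. -3*3**n*factorial(n + 1) + 18.

S(n) = -3*3**n*factorial(n + 1) + 18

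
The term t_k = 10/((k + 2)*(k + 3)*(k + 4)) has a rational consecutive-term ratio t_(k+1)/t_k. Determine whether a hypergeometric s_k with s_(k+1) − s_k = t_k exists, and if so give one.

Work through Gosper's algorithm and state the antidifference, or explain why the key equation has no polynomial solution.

Compute t_(k+1)/t_k: get (k + 2)/(k + 5).
So A=k + 2 and B=k + 5, with C=1.
f must satisfy (k + 2)·f(k+1) − (k + 4)·f(k) = 1.
deg f ≤ 2 (via 1,1,0).
A polynomial solution: f(k) = k*(k + 5)/12.
R(k) = B(k−1)·f(k)/C(k) = k*(k + 4)*(k + 5)/12; s_k = R·t_k = 5*k*(k + 5)/(6*(k + 2)*(k + 3)).
s_(k+1) − s_k = 10/(k**3 + 9*k**2 + 26*k + 24) = t_k.

s_k = 5*k*(k + 5)/(6*(k + 2)*(k + 3))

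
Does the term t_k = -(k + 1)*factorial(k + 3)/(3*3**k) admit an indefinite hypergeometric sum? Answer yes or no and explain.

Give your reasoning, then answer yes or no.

t_(k+1)/t_k = (k + 2)*(k + 4)/(3*(k + 1)).
Factor: A=k/3 + 4/3; B=1; C=k + 1.
f must satisfy (k/3 + 4/3)·f(k+1) − (1)·f(k) = k + 1.
Degrees (1,0,1) ⇒ d ≤ 0.
Coefficient equations give f(k) = 3.
Certificate R = B(k−1)f/C = 3/(k + 1) gives s_k = -factorial(k + 3)/3**k.
Check: Δs_k = -(k + 1)*factorial(k + 3)/(3*3**k). ✓

Yes. s_k = -factorial(k + 3)/3**k.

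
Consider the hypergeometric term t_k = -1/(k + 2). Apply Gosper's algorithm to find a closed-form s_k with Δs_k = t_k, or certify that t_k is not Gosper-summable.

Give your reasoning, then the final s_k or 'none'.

no hypergeometric antidifference exists

r(k) = (k + 2)/(k + 3) after simplifying.
Gosper form: A/B · C(k+1)/C(k) with A=k + 2, B=k + 3, C=1.
Key eq: (k + 2)·f(k+1) = (k + 2)·f(k) + (1).
deg f ≤ 0 (via 1,1,0).
Write f(k) = c0. Then LHS − RHS = -1, requiring -1 = 0: contradictory. No certificate.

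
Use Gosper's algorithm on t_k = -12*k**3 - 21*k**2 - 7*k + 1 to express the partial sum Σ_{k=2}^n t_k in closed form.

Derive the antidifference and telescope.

S(n) = -3*n**4 - 13*n**3 - 17*n**2 - 6*n + 39

The ratio is (12*k**3 + 57*k**2 + 85*k + 39)/(12*k**3 + 21*k**2 + 7*k - 1).
So A=1 and B=1, with C=k**3 + 7*k**2/4 + 7*k/12 - 1/12.
Set up (1)·f(k+1) − (1)·f(k) − (k**3 + 7*k**2/4 + 7*k/12 - 1/12) = 0.
deg f ≤ 4 (via 0,0,3).
Solving with deg f ≤ 4: f(k) = k*(3*k**3 + k**2 - 4*k - 1)/12.
R(k) = B(k−1)·f(k)/C(k) = k*(3*k**3 + k**2 - 4*k - 1)/(12*k**3 + 21*k**2 + 7*k - 1); s_k = R·t_k = k*(-3*k**3 - k**2 + 4*k + 1).
s_(k+1) − s_k = -12*k**3 - 21*k**2 - 7*k + 1 = t_k.
Telescope: S(n) = s_(n+1) − s_(2) = -3*n**4 - 13*n**3 - 17*n**2 - 6*n + 1 − (-38) = -3*n**4 - 13*n**3 - 17*n**2 - 6*n + 39.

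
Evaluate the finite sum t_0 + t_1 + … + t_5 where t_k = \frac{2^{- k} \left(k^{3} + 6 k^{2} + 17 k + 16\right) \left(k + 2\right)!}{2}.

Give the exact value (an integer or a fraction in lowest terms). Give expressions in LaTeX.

r(k) = (k**4 + 12*k**3 + 59*k**2 + 136*k + 120)/(2*(k**3 + 6*k**2 + 17*k + 16)) after simplifying.
Take A(k)=k/2 + 3/2, B(k)=1, C(k)=k**3 + 6*k**2 + 17*k + 16.
Key eq: (k/2 + 3/2)·f(k+1) = (1)·f(k) + (k**3 + 6*k**2 + 17*k + 16).
From deg A=1, deg B=0, deg C=3: d=2.
Match coefficients ⇒ f(k) = 2*(k**2 + 3*k + 4).
Certificate R = B(k−1)f/C = 2*(k**2 + 3*k + 4)/(k**3 + 6*k**2 + 17*k + 16) gives s_k = (k**2 + 3*k + 4)*factorial(k + 2)/2**k.
s_(k+1) − s_k = (k**3 + 6*k**2 + 17*k + 16)*factorial(k + 2)/(2*2**k) = t_k.
Sum = s_(6) − s_(0); s_(6) = 36540, s_(0) = 8 ⇒ 36532.

Σ = 36532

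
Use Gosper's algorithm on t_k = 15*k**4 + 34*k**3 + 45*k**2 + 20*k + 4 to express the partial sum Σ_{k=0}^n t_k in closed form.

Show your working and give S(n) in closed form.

t_(k+1)/t_k = (15*k**4 + 94*k**3 + 237*k**2 + 272*k + 118)/(15*k**4 + 34*k**3 + 45*k**2 + 20*k + 4).
Gosper form: A/B · C(k+1)/C(k) with A=1, B=1, C=k**4 + 34*k**3/15 + 3*k**2 + 4*k/3 + 4/15.
Need (1)·f(k+1) − (1)·f(k) = k**4 + 34*k**3/15 + 3*k**2 + 4*k/3 + 4/15.
Degrees (0,0,4) ⇒ d ≤ 5.
Coefficient equations give f(k) = k*(3*k**4 + k**3 + 3*k**2 - 4*k + 1)/15.
Get s_k = R·t_k = k*(3*k**4 + k**3 + 3*k**2 - 4*k + 1) with R(k) = B(k−1)f(k)/C(k) = k*(3*k**4 + k**3 + 3*k**2 - 4*k + 1)/(15*k**4 + 34*k**3 + 45*k**2 + 20*k + 4).
s_(k+1) − s_k = 15*k**4 + 34*k**3 + 45*k**2 + 20*k + 4 = t_k.
s_(n+1) = 3*n**5 + 16*n**4 + 37*n**3 + 41*n**2 + 21*n + 4 and s_(0) = 0, so S(n) = 3*n**5 + 16*n**4 + 37*n**3 + 41*n**2 + 21*n + 4.

S(n) = 3*n**5 + 16*n**4 + 37*n**3 + 41*n**2 + 21*n + 4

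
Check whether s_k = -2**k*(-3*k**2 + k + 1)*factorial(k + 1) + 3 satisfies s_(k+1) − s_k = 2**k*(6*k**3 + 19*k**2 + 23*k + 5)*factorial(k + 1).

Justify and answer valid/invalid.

s_(k+1) = -2**(k + 1)*(k - 3*(k + 1)**2 + 2)*factorial(k + 2) + 3
s_(k+1) − s_k = 2**k*(6*k**3 + 19*k**2 + 23*k + 5)*factorial(k + 1)
(s_(k+1) − s_k) − t_k = 0

valid; difference matches t_k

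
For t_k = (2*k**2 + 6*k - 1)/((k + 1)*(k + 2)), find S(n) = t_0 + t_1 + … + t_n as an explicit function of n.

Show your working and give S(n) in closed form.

r(k) = (k + 1)*(6*k + 2*(k + 1)**2 + 5)/((k + 3)*(2*k**2 + 6*k - 1)) after simplifying.
So A=k + 1 and B=k + 3, with C=k**2 + 3*k - 1/2.
f must satisfy (k + 1)·f(k+1) − (k + 2)·f(k) = k**2 + 3*k - 1/2.
deg f ≤ 2 (via 1,1,2).
Solve for f: f(k) = k*(2*k - 3)/2 (degree 2 ≤ 2).
Then R = B(k−1)f/C = k*(k + 2)*(2*k - 3)/(2*k**2 + 6*k - 1), so s_k = R(k)·t_k = k*(2*k - 3)/(k + 1).
Verify: (2*k**2 + 6*k - 1)/(k**2 + 3*k + 2) matches t_k.
Telescope: S(n) = s_(n+1) − s_(0) = (2*n**2 + n - 1)/(n + 2) − (0) = (2*n**2 + n - 1)/(n + 2).

S(n) = (2*n**2 + n - 1)/(n + 2)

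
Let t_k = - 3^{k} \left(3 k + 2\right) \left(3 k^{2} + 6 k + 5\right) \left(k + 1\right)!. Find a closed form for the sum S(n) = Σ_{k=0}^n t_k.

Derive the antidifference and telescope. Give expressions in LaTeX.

S(n) = - 9 \cdot 3^{n} n^{4} n! - 36 \cdot 3^{n} n^{3} n! - 51 \cdot 3^{n} n^{2} n! - 36 \cdot 3^{n} n n! - 12 \cdot 3^{n} n! + 2

t_(k+1)/t_k = 3*(9*k**4 + 69*k**3 + 204*k**2 + 274*k + 140)/(9*k**3 + 24*k**2 + 27*k + 10).
Factor: A=3*k + 6; B=1; C=k**3 + 8*k**2/3 + 3*k + 10/9.
Key eq: (3*k + 6)·f(k+1) = (1)·f(k) + (k**3 + 8*k**2/3 + 3*k + 10/9).
deg f ≤ 2 (via 1,0,3).
Match coefficients ⇒ f(k) = (3*k**2 - 3*k + 2)/9.
R(k) = B(k−1)·f(k)/C(k) = (3*k**2 - 3*k + 2)/((3*k + 2)*(3*k**2 + 6*k + 5)); s_k = R·t_k = -3**k*(3*k**2 - 3*k + 2)*factorial(k + 1).
s_(k+1) − s_k = -3**k*(3*k + 2)*(3*k**2 + 6*k + 5)*factorial(k + 1) = t_k.
Evaluate: s_(n+1) = -3**(n + 1)*(3*n**2 + 3*n + 2)*factorial(n + 2); subtract s_(0) = -2 ⇒ S(n) = -9*3**n*n**4*factorial(n) - 36*3**n*n**3*factorial(n) - 51*3**n*n**2*factorial(n) - 36*3**n*n*factorial(n) - 12*3**n*factorial(n) + 2.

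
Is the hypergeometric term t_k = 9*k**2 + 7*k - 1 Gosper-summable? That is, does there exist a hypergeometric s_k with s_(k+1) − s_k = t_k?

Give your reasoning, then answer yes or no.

Yes. s_k = k*(3*k**2 - k - 3).

Step 1: r(k) = (9*k**2 + 25*k + 15)/(9*k**2 + 7*k - 1).
So A=1 and B=1, with C=k**2 + 7*k/9 - 1/9.
f must satisfy (1)·f(k+1) − (1)·f(k) = k**2 + 7*k/9 - 1/9.
d = 3 from the (0,0,2) case.
A polynomial solution: f(k) = k*(3*k**2 - k - 3)/9.
Then R = B(k−1)f/C = k*(3*k**2 - k - 3)/(9*k**2 + 7*k - 1), so s_k = R(k)·t_k = k*(3*k**2 - k - 3).
Δs = 9*k**2 + 7*k - 1, as required.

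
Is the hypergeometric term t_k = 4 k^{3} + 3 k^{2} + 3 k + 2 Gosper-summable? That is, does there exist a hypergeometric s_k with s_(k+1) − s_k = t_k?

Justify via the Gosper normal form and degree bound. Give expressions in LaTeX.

Ratio r(k) = (4*k**3 + 15*k**2 + 21*k + 12)/(4*k**3 + 3*k**2 + 3*k + 2).
Factor: A=1; B=1; C=k**3 + 3*k**2/4 + 3*k/4 + 1/2.
Key eq: (1)·f(k+1) = (1)·f(k) + (k**3 + 3*k**2/4 + 3*k/4 + 1/2).
From deg A=0, deg B=0, deg C=3: d=4.
Solve for f: f(k) = k*(k**3 - k**2 + k + 1)/4 (degree 4 ≤ 4).
So s_k = (B(k−1)f/C)·t_k = (k*(k**3 - k**2 + k + 1)/(4*k**3 + 3*k**2 + 3*k + 2))·t_k = k*(k**3 - k**2 + k + 1).
Check: Δs_k = 4*k**3 + 3*k**2 + 3*k + 2. ✓

Yes. s_k = k \left(k^{3} - k^{2} + k + 1\right).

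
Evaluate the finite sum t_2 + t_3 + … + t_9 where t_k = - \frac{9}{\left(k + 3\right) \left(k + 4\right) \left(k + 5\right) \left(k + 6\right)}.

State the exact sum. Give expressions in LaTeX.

Ratio r(k) = (k + 3)/(k + 7).
A = k + 3, B = k + 7, C = 1.
Need (k + 3)·f(k+1) − (k + 6)·f(k) = 1.
d = 3 from the (1,1,0) case.
Solving with deg f ≤ 3: f(k) = k*(k**2 + 12*k + 47)/180.
Certificate R = B(k−1)f/C = k*(k + 6)*(k**2 + 12*k + 47)/180 gives s_k = k*(-k**2 - 12*k - 47)/(20*(k + 3)*(k + 4)*(k + 5)).
Check: Δs_k = -9/(k**4 + 18*k**3 + 119*k**2 + 342*k + 360). ✓
Sum = s_(10) − s_(2); s_(10) = -89/1820, s_(2) = -1/28 ⇒ -6/455.

Σ = -6/455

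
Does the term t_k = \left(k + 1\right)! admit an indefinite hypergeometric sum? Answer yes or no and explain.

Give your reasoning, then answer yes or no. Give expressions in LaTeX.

t_(k+1)/t_k = k + 2.
So A=k + 2 and B=1, with C=1.
Need (k + 2)·f(k+1) − (1)·f(k) = 1.
deg f ≤ -1 (via 1,0,0).
Negative degree bound (-1): no f exists, t_k not Gosper-summable.

No — t_k has no hypergeometric antidifference.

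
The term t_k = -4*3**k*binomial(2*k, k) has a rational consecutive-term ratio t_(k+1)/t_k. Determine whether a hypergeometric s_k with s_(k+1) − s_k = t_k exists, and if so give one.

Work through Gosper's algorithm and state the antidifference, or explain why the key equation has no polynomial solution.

The ratio is 6*(2*k + 1)/(k + 1).
Normal form (A,B,C) = (12*k + 6, k + 1, 1).
Key eq: (12*k + 6)·f(k+1) = (k)·f(k) + (1).
Bound: deg f ≤ -1.
d = -1 < 0 ⇒ no nonzero polynomial f; not summable.

none — t_k is not Gosper-summable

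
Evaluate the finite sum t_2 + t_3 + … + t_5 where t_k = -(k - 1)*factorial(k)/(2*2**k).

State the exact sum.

Step 1: r(k) = k*(k + 1)/(2*(k - 1)).
A = k/2 + 1/2, B = 1, C = k - 1.
Set up (k/2 + 1/2)·f(k+1) − (1)·f(k) − (k - 1) = 0.
deg f ≤ 0 (via 1,0,1).
Coefficient equations give f(k) = 2.
Then R = B(k−1)f/C = 2/(k - 1), so s_k = R(k)·t_k = -factorial(k)/2**k.
s_(k+1) − s_k = -(k - 1)*factorial(k)/(2*2**k) = t_k.
Sum = s_(6) − s_(2); s_(6) = -45/4, s_(2) = -1/2 ⇒ -43/4.

Σ = -43/4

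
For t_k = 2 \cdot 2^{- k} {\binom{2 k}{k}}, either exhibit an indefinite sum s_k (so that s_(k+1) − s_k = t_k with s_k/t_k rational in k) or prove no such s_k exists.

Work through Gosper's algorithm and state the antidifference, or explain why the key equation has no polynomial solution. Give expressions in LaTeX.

Ratio r(k) = (2*k + 1)/(k + 1).
Take A(k)=2*k + 1, B(k)=k + 1, C(k)=1.
Solve (2*k + 1)·f(k+1) − (k)·f(k) = 1.
Bound: deg f ≤ -1.
Negative degree bound (-1): no f exists, t_k not Gosper-summable.

not Gosper-summable; s_k does not exist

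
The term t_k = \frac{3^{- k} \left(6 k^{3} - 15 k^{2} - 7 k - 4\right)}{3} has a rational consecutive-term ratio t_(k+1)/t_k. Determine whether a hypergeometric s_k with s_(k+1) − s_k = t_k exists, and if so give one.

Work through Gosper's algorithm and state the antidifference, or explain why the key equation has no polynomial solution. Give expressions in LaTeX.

s_k = 3^{- k} \left(- 3 k^{3} + 3 k^{2} + 2 k + 3\right)

The ratio is (6*k**3 + 3*k**2 - 19*k - 20)/(3*(6*k**3 - 15*k**2 - 7*k - 4)).
Gosper form: A/B · C(k+1)/C(k) with A=1/3, B=1, C=k**3 - 5*k**2/2 - 7*k/6 - 2/3.
Key eq: (1/3)·f(k+1) = (1)·f(k) + (k**3 - 5*k**2/2 - 7*k/6 - 2/3).
deg f ≤ 3 (via 0,0,3).
A polynomial solution: f(k) = -(3*k**3 - 3*k**2 - 2*k - 3)/2.
Get s_k = R·t_k = (-3*k**3 + 3*k**2 + 2*k + 3)/3**k with R(k) = B(k−1)f(k)/C(k) = -3*(3*k**3 - 3*k**2 - 2*k - 3)/(6*k**3 - 15*k**2 - 7*k - 4).
s_(k+1) − s_k = (6*k**3 - 15*k**2 - 7*k - 4)/(3*3**k) = t_k.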